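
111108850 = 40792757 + 70316093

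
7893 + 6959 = 14852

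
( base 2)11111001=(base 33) 7i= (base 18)df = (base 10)249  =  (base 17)eb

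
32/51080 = 4/6385 = 0.00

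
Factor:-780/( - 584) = 195/146=2^(- 1 ) * 3^1*5^1*13^1*73^ ( - 1 ) 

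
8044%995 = 84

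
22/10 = 11/5 = 2.20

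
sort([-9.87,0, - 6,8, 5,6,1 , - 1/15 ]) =[-9.87,  -  6, - 1/15,0, 1 , 5,6,  8]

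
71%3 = 2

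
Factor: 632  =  2^3*79^1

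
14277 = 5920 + 8357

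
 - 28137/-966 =29 + 41/322 = 29.13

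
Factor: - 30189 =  - 3^1*29^1*347^1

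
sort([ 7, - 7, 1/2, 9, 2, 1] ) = [ - 7, 1/2, 1, 2, 7, 9 ]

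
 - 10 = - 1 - 9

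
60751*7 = 425257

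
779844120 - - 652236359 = 1432080479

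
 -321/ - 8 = 321/8 = 40.12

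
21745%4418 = 4073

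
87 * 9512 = 827544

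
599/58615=599/58615=0.01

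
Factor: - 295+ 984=689 = 13^1*53^1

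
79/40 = 1 + 39/40 = 1.98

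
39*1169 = 45591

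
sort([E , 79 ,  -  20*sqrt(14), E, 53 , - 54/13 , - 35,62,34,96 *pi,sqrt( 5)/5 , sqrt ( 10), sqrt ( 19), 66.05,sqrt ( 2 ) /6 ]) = [ - 20*sqrt( 14), - 35 , - 54/13,sqrt( 2)/6, sqrt(5 )/5,E,E, sqrt( 10) , sqrt(19),34,53 , 62, 66.05, 79, 96*pi]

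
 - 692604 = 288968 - 981572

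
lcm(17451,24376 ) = 1535688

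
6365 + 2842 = 9207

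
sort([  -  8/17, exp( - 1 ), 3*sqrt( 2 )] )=[ - 8/17,exp( - 1), 3*sqrt( 2) ]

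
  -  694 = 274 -968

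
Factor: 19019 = 7^1*11^1*13^1*19^1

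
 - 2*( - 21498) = 42996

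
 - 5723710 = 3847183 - 9570893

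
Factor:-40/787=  - 2^3*5^1*787^(  -  1 )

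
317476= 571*556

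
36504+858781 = 895285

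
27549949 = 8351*3299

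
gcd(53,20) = 1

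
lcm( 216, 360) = 1080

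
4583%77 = 40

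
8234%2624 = 362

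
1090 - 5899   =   - 4809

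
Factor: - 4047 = -3^1*19^1*71^1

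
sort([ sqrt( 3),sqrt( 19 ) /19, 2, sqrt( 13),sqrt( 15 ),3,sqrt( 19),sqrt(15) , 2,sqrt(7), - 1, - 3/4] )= [ - 1, - 3/4, sqrt(19) /19, sqrt(3),  2, 2,sqrt ( 7) , 3 , sqrt( 13), sqrt( 15 ),sqrt(15),  sqrt(19) ] 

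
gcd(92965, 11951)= 1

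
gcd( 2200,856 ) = 8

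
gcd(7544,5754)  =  2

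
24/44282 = 12/22141 = 0.00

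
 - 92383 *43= -3972469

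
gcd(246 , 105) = 3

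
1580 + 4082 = 5662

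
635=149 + 486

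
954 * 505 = 481770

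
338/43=338/43 =7.86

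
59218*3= 177654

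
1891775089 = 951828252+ 939946837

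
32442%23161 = 9281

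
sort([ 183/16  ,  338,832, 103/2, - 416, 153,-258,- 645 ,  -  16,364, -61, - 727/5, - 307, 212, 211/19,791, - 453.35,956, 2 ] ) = [  -  645, - 453.35 ,-416,-307, - 258,  -  727/5,-61, - 16,  2, 211/19, 183/16,103/2, 153 , 212, 338, 364, 791,832,956]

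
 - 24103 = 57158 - 81261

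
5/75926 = 5/75926 = 0.00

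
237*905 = 214485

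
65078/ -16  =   - 4068+5/8= - 4067.38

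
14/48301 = 14/48301 = 0.00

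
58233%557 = 305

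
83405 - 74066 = 9339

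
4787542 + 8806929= 13594471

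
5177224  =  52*99562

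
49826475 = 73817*675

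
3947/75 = 52 + 47/75 = 52.63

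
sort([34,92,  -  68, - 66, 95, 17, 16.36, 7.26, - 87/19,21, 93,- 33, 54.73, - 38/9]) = [  -  68, - 66, - 33, - 87/19, - 38/9, 7.26 , 16.36, 17, 21, 34, 54.73,92, 93,95]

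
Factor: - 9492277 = -9492277^1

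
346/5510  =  173/2755= 0.06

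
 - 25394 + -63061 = -88455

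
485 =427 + 58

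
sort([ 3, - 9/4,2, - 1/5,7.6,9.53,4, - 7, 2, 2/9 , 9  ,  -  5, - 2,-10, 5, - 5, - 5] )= [ - 10,  -  7,- 5, - 5, - 5,-9/4, - 2,-1/5  ,  2/9,2,  2,3 , 4, 5,7.6,9, 9.53]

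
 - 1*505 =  - 505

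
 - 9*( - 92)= 828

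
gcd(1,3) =1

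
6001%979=127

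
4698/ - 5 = -940 + 2/5= -939.60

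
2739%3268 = 2739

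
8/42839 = 8/42839 = 0.00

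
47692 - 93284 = -45592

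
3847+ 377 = 4224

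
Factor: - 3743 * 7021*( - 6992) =2^4* 7^1 * 17^1*19^2*23^1 * 59^1*197^1 = 183746984176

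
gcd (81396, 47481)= 6783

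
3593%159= 95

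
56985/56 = 56985/56 = 1017.59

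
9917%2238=965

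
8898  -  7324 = 1574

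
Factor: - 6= - 2^1*3^1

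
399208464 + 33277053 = 432485517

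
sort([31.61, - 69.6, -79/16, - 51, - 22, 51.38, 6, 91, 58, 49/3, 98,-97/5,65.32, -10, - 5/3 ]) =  [ - 69.6, - 51,-22, - 97/5, - 10, - 79/16, - 5/3,  6, 49/3, 31.61,51.38, 58,65.32, 91, 98]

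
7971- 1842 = 6129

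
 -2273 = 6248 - 8521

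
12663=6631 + 6032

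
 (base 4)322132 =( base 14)1514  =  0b111010011110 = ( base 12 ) 21ba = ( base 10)3742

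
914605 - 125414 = 789191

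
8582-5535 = 3047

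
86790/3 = 28930  =  28930.00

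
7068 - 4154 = 2914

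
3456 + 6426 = 9882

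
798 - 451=347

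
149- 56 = 93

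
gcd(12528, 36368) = 16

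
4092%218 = 168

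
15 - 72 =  - 57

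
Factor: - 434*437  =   -189658  =  - 2^1* 7^1  *  19^1*23^1*31^1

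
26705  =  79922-53217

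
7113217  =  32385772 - 25272555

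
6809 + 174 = 6983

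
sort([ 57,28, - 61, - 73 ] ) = [ - 73, - 61, 28,57 ]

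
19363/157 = 19363/157 = 123.33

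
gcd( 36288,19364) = 4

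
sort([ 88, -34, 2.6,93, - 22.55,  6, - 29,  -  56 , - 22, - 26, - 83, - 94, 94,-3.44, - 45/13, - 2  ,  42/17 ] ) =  [ - 94, - 83,- 56,  -  34 , - 29, - 26, - 22.55, - 22, - 45/13, - 3.44, - 2, 42/17,2.6,  6, 88, 93,94 ]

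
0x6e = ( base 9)132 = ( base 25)4A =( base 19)5f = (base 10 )110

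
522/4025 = 522/4025 = 0.13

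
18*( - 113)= - 2034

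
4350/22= 2175/11 =197.73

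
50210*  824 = 41373040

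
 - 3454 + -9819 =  - 13273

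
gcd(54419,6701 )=1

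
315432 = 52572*6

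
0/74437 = 0 = 0.00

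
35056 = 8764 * 4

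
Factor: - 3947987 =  - 3947987^1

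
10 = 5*2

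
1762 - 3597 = - 1835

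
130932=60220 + 70712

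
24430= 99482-75052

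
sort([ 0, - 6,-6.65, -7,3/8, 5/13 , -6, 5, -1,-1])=[ - 7 ,-6.65, - 6,- 6, - 1, - 1,0,3/8, 5/13,5 ]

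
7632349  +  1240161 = 8872510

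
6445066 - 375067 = 6069999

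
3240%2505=735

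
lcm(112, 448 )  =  448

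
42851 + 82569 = 125420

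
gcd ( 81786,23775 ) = 951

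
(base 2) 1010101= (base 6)221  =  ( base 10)85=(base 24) 3D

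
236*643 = 151748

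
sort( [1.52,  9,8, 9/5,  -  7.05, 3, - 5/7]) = [ - 7.05,  -  5/7,1.52, 9/5,3, 8, 9]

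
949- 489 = 460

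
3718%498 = 232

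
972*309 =300348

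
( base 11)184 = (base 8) 325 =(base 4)3111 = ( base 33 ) 6f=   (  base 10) 213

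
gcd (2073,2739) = 3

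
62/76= 31/38 = 0.82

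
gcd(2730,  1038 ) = 6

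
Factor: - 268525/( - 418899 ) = 3^(-1 )*5^2*13^( - 1)= 25/39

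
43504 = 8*5438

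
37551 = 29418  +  8133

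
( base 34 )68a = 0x1C32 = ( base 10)7218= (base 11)5472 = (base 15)2213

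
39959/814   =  49+73/814 = 49.09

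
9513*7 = 66591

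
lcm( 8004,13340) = 40020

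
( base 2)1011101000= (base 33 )MI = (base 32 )N8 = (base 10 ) 744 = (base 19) 213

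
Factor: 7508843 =7508843^1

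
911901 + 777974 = 1689875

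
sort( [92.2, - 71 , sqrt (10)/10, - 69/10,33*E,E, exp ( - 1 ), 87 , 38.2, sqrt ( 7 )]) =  [ - 71  , - 69/10,sqrt( 10 )/10, exp (-1), sqrt(7),E,  38.2,87, 33*E, 92.2 ]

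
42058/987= 42 +604/987=42.61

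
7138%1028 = 970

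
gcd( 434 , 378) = 14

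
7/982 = 7/982 = 0.01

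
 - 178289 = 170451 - 348740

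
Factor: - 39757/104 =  -2^( - 3)*13^(-1)*83^1*479^1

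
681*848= 577488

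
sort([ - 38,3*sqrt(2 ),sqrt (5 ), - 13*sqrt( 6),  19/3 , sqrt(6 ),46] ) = [  -  38, - 13  *sqrt( 6 ),  sqrt( 5) , sqrt( 6),3*sqrt( 2),  19/3, 46]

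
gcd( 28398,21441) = 3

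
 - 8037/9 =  -893  =  -893.00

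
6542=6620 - 78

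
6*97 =582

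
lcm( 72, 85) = 6120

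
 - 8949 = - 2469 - 6480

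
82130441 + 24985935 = 107116376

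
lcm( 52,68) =884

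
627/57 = 11=11.00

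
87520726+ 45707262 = 133227988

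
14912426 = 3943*3782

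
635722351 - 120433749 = 515288602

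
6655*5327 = 35451185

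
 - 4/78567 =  - 4/78567 =- 0.00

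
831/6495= 277/2165 = 0.13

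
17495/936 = 17495/936  =  18.69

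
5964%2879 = 206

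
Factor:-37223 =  - 37223^1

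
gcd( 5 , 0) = 5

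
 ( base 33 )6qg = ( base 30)86s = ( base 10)7408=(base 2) 1110011110000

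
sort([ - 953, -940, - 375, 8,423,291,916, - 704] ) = [ - 953,-940,-704 ,-375, 8,  291, 423,  916]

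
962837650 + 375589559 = 1338427209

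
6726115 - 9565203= - 2839088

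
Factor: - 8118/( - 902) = 3^2 = 9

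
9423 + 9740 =19163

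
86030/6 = 14338 + 1/3 = 14338.33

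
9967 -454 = 9513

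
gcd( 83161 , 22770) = 1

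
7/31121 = 7/31121= 0.00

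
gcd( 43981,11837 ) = 7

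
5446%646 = 278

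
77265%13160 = 11465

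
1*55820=55820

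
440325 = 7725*57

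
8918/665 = 13+39/95= 13.41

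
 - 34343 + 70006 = 35663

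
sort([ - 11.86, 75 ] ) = [ - 11.86,75 ] 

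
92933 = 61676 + 31257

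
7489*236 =1767404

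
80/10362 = 40/5181=0.01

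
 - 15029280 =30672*( - 490)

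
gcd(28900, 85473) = 1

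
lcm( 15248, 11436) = 45744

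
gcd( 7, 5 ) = 1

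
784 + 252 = 1036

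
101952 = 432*236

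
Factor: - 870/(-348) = 5/2 = 2^(  -  1)* 5^1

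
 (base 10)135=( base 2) 10000111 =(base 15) 90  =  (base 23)5K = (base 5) 1020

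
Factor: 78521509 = 11^1*19^1*157^1*2393^1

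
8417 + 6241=14658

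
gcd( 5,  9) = 1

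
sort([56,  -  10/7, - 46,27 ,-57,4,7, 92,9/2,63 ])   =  [-57,- 46 , - 10/7 , 4, 9/2,  7 , 27,56,63,92] 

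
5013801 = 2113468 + 2900333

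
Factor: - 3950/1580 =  - 2^( - 1 )*5^1 = -5/2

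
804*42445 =34125780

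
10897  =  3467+7430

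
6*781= 4686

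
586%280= 26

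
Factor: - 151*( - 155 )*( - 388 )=  -  9081140 = -2^2*5^1*31^1*97^1*151^1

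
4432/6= 2216/3=738.67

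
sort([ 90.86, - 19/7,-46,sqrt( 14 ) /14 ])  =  [-46, - 19/7,sqrt(14)/14,90.86] 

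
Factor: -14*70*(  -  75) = 73500 = 2^2*3^1*5^3 * 7^2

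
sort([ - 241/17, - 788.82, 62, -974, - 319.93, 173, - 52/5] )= [ - 974,  -  788.82, - 319.93, - 241/17, - 52/5, 62, 173] 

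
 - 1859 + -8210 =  - 10069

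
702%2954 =702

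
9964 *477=4752828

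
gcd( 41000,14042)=2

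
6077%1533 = 1478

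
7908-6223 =1685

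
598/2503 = 598/2503 = 0.24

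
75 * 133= 9975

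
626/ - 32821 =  - 1+32195/32821 = -0.02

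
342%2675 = 342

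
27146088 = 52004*522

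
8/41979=8/41979 = 0.00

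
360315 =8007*45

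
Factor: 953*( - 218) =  - 2^1 * 109^1*953^1 = - 207754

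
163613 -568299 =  - 404686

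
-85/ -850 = 1/10 = 0.10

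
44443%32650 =11793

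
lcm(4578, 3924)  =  27468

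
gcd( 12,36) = 12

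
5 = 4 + 1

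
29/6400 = 29/6400 = 0.00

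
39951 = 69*579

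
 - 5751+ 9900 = 4149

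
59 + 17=76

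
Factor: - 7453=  - 29^1*257^1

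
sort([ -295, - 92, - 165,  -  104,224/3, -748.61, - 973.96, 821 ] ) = [ - 973.96, - 748.61,- 295, - 165, - 104 ,  -  92, 224/3, 821]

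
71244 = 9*7916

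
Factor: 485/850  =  97/170 = 2^( - 1 )*5^(-1 )*17^( - 1 )*97^1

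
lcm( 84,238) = 1428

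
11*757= 8327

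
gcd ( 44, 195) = 1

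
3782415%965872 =884799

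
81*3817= 309177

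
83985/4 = 20996  +  1/4 =20996.25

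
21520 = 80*269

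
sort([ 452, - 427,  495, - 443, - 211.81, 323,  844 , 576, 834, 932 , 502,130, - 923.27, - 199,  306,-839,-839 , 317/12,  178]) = [-923.27,-839, - 839,-443, - 427,- 211.81,  -  199 , 317/12, 130,  178, 306, 323,452,495, 502,  576, 834, 844, 932]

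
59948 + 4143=64091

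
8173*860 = 7028780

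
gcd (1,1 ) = 1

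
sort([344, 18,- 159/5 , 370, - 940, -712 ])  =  [ - 940, - 712, -159/5,18,344,370 ]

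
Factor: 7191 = 3^2 * 17^1*47^1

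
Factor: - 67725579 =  - 3^1* 241^1*283^1*331^1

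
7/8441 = 7/8441 = 0.00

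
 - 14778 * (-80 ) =1182240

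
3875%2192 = 1683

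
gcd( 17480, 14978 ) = 2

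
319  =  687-368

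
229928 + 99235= 329163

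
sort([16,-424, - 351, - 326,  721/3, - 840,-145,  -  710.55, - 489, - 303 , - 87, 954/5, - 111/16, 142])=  [ -840, - 710.55, - 489,-424, - 351, - 326 ,- 303, -145 , - 87, - 111/16,16,142, 954/5,721/3] 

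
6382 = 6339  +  43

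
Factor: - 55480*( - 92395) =5126074600 = 2^3*5^2 * 17^1*19^1 * 73^1*1087^1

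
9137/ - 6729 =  - 9137/6729= - 1.36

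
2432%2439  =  2432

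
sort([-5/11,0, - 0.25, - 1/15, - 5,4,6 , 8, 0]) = [  -  5, - 5/11,-0.25 , - 1/15, 0, 0,4,6, 8]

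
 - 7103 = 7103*(-1)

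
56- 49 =7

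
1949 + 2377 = 4326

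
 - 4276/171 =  - 4276/171 = - 25.01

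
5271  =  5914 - 643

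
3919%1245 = 184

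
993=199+794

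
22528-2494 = 20034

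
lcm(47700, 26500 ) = 238500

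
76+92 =168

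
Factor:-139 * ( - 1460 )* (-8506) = - 2^3*5^1 * 73^1*139^1* 4253^1 = -1726207640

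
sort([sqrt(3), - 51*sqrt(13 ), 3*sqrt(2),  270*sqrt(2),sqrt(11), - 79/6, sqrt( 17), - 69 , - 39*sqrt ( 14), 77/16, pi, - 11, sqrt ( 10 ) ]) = [ - 51*sqrt (13 ), - 39*sqrt(14), - 69, - 79/6, -11, sqrt(3), pi, sqrt( 10 ), sqrt( 11 ),sqrt (17 ), 3*sqrt( 2 ), 77/16,270*sqrt(2) ]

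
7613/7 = 1087 + 4/7 = 1087.57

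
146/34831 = 146/34831 = 0.00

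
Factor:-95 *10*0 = 0 = 0^1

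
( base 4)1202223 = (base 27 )8ho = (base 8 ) 14253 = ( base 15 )1D10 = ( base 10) 6315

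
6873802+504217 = 7378019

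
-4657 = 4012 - 8669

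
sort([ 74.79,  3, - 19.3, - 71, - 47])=[ - 71, - 47, - 19.3, 3,74.79]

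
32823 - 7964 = 24859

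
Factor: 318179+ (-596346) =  - 278167 = - 43^1*6469^1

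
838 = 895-57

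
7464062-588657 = 6875405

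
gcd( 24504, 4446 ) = 6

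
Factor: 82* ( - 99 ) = - 2^1*3^2*11^1*41^1  =  - 8118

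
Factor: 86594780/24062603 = 2^2  *5^1* 19^1 * 373^(  -  1)*2081^( - 1 )*7351^1 = 2793380/776213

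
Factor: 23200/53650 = 16/37 = 2^4*37^( - 1)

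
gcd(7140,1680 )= 420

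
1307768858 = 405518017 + 902250841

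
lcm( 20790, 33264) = 166320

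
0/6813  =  0 = 0.00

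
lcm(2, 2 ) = 2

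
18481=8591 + 9890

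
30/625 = 6/125 = 0.05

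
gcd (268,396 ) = 4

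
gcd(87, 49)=1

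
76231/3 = 76231/3 = 25410.33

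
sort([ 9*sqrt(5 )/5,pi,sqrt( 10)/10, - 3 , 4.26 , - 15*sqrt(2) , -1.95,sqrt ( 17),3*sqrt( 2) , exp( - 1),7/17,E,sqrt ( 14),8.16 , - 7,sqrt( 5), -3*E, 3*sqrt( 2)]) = [ - 15*sqrt( 2) , - 3*E, - 7, - 3, - 1.95,sqrt( 10)/10, exp( - 1 ),7/17, sqrt ( 5),E,pi,sqrt(14),9*sqrt( 5) /5 , sqrt(17),3*sqrt( 2 ),3*sqrt (2),4.26,8.16]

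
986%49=6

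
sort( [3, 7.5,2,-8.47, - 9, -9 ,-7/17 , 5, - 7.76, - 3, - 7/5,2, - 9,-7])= [ - 9,  -  9,  -  9,-8.47, - 7.76,- 7 , -3, - 7/5, - 7/17, 2,2, 3, 5,7.5]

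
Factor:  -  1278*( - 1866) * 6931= 16528688388 = 2^2*3^3*29^1*71^1*239^1*311^1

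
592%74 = 0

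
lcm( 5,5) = 5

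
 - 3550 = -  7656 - - 4106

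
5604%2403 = 798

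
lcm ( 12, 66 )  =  132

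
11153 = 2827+8326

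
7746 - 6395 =1351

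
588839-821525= - 232686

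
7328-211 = 7117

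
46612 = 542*86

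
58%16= 10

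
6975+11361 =18336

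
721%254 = 213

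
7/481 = 7/481 = 0.01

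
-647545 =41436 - 688981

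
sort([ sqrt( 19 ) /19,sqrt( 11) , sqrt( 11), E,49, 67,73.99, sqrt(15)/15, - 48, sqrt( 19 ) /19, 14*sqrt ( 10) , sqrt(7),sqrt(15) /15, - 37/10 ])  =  [ - 48, - 37/10, sqrt( 19) /19,sqrt( 19) /19, sqrt ( 15 ) /15,sqrt( 15) /15 , sqrt (7 ),E,sqrt( 11 ), sqrt ( 11), 14*sqrt( 10), 49,67, 73.99] 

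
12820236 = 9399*1364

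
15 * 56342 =845130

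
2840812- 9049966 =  - 6209154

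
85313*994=84801122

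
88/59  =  88/59=1.49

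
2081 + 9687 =11768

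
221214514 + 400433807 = 621648321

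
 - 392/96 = - 49/12 = -4.08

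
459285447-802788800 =- 343503353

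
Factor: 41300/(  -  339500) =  - 5^(-1)*59^1 * 97^( - 1) = - 59/485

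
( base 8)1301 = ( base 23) 17f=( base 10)705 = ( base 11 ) 591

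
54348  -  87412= -33064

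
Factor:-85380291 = - 3^3*1201^1*2633^1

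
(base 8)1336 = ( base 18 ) 24E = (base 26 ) 126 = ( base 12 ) 512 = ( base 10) 734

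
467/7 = 467/7  =  66.71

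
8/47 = 8/47 = 0.17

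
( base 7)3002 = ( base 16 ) 407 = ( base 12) 71B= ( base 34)UB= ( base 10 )1031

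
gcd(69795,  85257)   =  9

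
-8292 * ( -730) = 6053160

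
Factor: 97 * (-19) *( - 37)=19^1*37^1*97^1 = 68191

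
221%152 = 69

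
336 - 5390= - 5054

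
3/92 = 3/92 = 0.03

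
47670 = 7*6810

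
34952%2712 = 2408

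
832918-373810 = 459108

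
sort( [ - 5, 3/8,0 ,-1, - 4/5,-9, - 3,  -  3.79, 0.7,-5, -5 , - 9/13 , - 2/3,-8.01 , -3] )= [ -9,  -  8.01, - 5 , - 5,-5, - 3.79,-3, - 3 , - 1,-4/5, - 9/13, - 2/3, 0, 3/8,0.7 ]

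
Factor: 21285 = 3^2*5^1 * 11^1 *43^1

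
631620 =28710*22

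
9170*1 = 9170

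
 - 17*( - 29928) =508776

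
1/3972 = 1/3972 = 0.00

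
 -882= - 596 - 286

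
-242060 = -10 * 24206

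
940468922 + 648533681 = 1589002603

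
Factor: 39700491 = 3^1*17^1*31^1*25111^1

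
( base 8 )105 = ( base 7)126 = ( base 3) 2120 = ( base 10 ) 69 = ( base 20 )39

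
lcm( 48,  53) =2544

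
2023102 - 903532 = 1119570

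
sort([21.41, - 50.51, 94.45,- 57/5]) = [ - 50.51,-57/5, 21.41,94.45 ]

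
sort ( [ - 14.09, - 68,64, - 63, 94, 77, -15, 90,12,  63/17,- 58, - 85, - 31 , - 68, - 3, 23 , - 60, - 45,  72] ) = [ - 85, - 68, - 68, - 63, - 60, - 58,-45, - 31, - 15, - 14.09,  -  3 , 63/17,  12,  23,  64, 72, 77,90,  94] 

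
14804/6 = 2467  +  1/3 = 2467.33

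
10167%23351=10167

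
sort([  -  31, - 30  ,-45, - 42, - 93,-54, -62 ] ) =[-93,-62,  -  54,-45 ,  -  42,-31,  -  30 ] 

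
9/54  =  1/6 = 0.17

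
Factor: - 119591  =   - 119591^1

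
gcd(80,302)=2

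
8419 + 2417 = 10836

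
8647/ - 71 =-8647/71 =- 121.79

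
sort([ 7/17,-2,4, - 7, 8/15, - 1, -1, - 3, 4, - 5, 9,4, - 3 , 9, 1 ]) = [ - 7,-5,-3, - 3, - 2, - 1, - 1, 7/17, 8/15, 1, 4,4, 4, 9,9 ]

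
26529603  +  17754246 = 44283849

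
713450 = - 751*( - 950)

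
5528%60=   8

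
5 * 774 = 3870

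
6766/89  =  6766/89  =  76.02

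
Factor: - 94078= -2^1*17^1*2767^1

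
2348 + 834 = 3182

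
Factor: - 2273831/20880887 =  - 7^1*31^(- 1 )*53^( - 1 )*71^( - 1 )*157^1*179^(-1)*2069^1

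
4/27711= 4/27711  =  0.00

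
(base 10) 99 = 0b1100011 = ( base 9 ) 120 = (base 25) 3O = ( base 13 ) 78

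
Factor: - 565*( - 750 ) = 2^1*3^1 * 5^4*113^1 = 423750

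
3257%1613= 31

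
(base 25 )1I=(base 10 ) 43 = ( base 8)53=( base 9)47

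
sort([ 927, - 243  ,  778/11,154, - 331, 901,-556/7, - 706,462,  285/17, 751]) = [ - 706,  -  331, - 243, - 556/7 , 285/17,  778/11,154,462,751,901 , 927] 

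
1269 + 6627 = 7896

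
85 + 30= 115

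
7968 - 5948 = 2020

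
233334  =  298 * 783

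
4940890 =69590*71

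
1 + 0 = 1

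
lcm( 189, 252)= 756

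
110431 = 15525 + 94906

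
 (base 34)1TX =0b100001111111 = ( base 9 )2876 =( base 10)2175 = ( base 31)285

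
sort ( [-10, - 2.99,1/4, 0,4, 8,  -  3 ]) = [  -  10,-3,- 2.99,0, 1/4, 4, 8]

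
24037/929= 25 + 812/929 =25.87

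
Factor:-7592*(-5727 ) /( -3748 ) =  - 10869846/937 = - 2^1*3^1 * 13^1 * 23^1 * 73^1*83^1  *937^( -1 ) 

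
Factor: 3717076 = 2^2*11^1 * 23^1*3673^1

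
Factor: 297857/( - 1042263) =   -  3^( - 2 )*7^1 *17^1*2503^1*115807^( - 1) 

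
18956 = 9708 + 9248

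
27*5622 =151794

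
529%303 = 226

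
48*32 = 1536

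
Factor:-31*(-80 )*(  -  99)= - 245520 = -2^4*3^2 *5^1*11^1*31^1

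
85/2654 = 85/2654 = 0.03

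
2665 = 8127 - 5462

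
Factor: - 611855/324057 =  - 3^(- 1)*5^1*79^1*109^( - 1)*991^(  -  1 ) * 1549^1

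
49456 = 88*562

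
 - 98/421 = -1 + 323/421=-0.23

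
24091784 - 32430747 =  - 8338963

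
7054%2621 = 1812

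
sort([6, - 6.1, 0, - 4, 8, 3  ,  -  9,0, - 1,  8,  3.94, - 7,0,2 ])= [  -  9,-7, - 6.1, -4 , -1 , 0, 0,0,  2, 3,  3.94, 6  ,  8,8 ] 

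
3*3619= 10857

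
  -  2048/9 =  - 2048/9 = - 227.56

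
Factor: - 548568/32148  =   -802/47 = - 2^1*47^( - 1 )*401^1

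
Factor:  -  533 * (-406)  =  2^1*7^1*13^1*29^1*41^1 = 216398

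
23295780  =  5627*4140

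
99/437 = 99/437 = 0.23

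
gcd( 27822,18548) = 9274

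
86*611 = 52546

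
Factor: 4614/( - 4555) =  - 2^1*3^1*5^(  -  1)*769^1*911^( - 1 ) 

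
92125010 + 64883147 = 157008157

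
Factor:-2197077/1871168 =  - 2^(-6)*3^1*13^( - 2)*163^1*173^( - 1)*4493^1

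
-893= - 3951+3058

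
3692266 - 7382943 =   -  3690677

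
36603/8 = 4575 + 3/8 = 4575.38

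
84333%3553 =2614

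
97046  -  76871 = 20175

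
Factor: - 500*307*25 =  -2^2*5^5 * 307^1 = - 3837500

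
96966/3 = 32322 = 32322.00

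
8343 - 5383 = 2960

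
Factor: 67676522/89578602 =33838261/44789301 = 3^(-3)*47^1 * 127^1* 1279^( - 1 )*1297^( - 1)*5669^1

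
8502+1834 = 10336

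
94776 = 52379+42397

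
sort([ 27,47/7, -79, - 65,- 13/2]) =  [ - 79, - 65, - 13/2,47/7,27] 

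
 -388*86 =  - 33368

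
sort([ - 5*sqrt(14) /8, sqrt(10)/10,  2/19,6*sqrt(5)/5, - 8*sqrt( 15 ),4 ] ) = [ - 8*sqrt ( 15), - 5 *sqrt(14)/8, 2/19 , sqrt (10)/10, 6  *  sqrt(5)/5, 4 ]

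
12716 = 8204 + 4512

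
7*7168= 50176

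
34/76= 17/38 = 0.45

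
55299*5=276495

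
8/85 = 8/85  =  0.09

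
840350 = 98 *8575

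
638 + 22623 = 23261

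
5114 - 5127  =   - 13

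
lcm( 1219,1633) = 86549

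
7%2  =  1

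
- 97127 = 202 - 97329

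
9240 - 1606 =7634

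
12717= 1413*9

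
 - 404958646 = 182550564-587509210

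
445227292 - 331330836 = 113896456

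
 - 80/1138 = -40/569=- 0.07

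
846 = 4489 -3643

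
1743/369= 581/123 =4.72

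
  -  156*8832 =-1377792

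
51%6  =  3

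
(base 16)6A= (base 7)211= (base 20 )56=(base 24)4a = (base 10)106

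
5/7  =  5/7 = 0.71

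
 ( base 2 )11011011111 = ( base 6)12051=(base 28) 26n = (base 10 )1759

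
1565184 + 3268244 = 4833428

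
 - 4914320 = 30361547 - 35275867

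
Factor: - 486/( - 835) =2^1* 3^5*5^( - 1)*  167^( - 1 ) 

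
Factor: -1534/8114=-767/4057 =- 13^1 *59^1* 4057^( - 1)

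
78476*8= 627808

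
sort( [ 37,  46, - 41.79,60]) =[ - 41.79, 37,46,60]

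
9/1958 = 9/1958= 0.00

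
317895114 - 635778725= - 317883611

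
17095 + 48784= 65879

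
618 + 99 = 717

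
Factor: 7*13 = 7^1  *  13^1= 91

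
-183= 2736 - 2919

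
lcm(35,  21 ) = 105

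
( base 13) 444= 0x2dc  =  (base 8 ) 1334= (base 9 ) 1003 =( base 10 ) 732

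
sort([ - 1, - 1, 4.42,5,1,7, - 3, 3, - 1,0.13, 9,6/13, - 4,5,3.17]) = [ -4, - 3  , - 1, - 1 , - 1,0.13,6/13,1,3, 3.17,4.42,5,  5,7, 9 ] 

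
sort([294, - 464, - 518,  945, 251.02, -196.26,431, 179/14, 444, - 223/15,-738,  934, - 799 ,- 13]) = [  -  799, - 738, - 518, - 464, - 196.26, - 223/15, - 13,179/14,251.02,294,431,  444,934, 945 ] 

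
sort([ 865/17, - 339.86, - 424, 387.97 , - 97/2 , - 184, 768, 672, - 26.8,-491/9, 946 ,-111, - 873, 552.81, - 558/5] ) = [ - 873,  -  424, - 339.86, - 184, - 558/5, - 111,- 491/9, - 97/2, - 26.8,865/17,387.97, 552.81, 672,768,946 ]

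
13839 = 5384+8455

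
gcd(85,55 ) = 5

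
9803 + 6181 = 15984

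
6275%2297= 1681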